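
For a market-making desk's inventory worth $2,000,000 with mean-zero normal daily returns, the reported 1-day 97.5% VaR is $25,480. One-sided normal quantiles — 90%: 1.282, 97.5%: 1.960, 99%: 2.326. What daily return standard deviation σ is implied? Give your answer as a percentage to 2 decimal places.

0.65%

VaR as a fraction: $25,480 / $2,000,000 = 1.274%.
σ = VaR / z = 1.274% / 1.960 = 0.650%.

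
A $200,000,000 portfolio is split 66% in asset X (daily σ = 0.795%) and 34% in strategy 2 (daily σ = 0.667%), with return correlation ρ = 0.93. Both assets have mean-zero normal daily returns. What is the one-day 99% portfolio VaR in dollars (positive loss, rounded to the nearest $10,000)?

σ_p² = 0.66²·0.795² + 0.34²·0.667² + 2·0.93·0.66·0.34·0.795·0.667 = 0.5481 (%²).
σ_p = √0.5481 = 0.740%.
At 99%, z = 2.326.
VaR = 2.326 × 0.740% = 1.721%; on $200,000,000 that is $3,442,000.

$3,440,000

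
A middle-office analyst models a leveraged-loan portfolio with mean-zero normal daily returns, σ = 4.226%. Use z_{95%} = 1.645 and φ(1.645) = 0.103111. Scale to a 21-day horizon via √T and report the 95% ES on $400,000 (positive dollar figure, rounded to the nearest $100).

σ_{21d} = 4.226% × √21 = 19.366%.
ES multiplier = φ(z)/(1−α) = 0.103111/0.05 = 2.062.
ES = 19.366% × 2.062 = 39.933%; on $400,000: $159,732.

$159,700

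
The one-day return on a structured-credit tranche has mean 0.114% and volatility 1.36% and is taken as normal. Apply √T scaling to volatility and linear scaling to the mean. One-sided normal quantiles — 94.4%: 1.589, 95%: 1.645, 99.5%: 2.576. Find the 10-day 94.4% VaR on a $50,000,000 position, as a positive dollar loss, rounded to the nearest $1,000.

$2,847,000

σ_{10d} = 1.36% × √10 = 4.301%; μ_{10d} = 10 × 0.114% = 1.140%.
VaR = −(1.140%) + 1.589 × 4.301% = 5.694%.
On $50,000,000: 0.05694 × $50,000,000 = $2,847,000.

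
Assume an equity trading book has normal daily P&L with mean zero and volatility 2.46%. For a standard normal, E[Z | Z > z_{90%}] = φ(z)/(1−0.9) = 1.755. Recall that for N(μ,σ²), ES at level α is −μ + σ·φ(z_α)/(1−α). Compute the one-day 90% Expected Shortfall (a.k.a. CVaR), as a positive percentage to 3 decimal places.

ES = 2.46% × 1.755 = 4.317%.

4.317%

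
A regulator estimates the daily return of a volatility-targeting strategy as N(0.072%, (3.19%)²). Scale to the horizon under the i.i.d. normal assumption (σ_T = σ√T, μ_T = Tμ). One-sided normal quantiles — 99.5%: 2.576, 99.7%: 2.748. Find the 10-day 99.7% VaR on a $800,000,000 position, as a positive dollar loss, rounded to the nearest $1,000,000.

$216,000,000

σ_{10d} = 3.19% × √10 = 10.088%; μ_{10d} = 10 × 0.072% = 0.720%.
VaR = −(0.720%) + 2.748 × 10.088% = 27.002%.
On $800,000,000: 0.27002 × $800,000,000 = $216,016,000.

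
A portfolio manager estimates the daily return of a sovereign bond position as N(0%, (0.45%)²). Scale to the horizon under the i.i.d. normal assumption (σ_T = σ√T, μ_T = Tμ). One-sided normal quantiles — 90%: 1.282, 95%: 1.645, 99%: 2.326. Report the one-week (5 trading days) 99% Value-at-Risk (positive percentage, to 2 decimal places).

2.34%

σ_{5d} = 0.45% × √5 = 1.006%.
VaR = 2.326 × 1.006% = 2.340%.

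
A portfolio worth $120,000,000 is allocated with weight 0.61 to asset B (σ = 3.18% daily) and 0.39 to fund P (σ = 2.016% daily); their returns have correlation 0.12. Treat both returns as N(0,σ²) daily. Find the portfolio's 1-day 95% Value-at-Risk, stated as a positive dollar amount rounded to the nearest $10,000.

$4,300,000

σ_p² = 0.61²·3.18² + 0.39²·2.016² + 2·0.12·0.61·0.39·3.18·2.016 = 4.7470 (%²).
σ_p = √4.7470 = 2.179%.
At 95%, z = 1.645.
VaR = 1.645 × 2.179% = 3.584%; on $120,000,000 that is $4,300,800.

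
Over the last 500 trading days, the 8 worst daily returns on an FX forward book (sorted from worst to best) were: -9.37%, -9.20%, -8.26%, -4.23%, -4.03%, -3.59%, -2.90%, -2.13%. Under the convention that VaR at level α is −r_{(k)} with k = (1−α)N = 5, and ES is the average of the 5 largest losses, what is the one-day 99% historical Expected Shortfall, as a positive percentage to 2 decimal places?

The 5 worst returns sum to -35.09%.
ES = −(-35.09%) / 5 = 7.018% ≈ 7.02%.

7.02%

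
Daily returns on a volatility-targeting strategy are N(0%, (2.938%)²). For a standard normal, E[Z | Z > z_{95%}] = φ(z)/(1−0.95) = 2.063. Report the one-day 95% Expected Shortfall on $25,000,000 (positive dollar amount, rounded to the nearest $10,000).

ES = 2.938% × 2.063 = 6.061%.
On $25,000,000: 0.06061 × $25,000,000 = $1,515,250.

$1,520,000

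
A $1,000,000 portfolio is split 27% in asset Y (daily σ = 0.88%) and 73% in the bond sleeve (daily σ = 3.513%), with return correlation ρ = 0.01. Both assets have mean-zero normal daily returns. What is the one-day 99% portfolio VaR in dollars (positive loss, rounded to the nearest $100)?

$60,000

σ_p² = 0.27²·0.88² + 0.73²·3.513² + 2·0.01·0.27·0.73·0.88·3.513 = 6.6452 (%²).
σ_p = √6.6452 = 2.578%.
At 99%, z = 2.326.
VaR = 2.326 × 2.578% = 5.996%; on $1,000,000 that is $59,960.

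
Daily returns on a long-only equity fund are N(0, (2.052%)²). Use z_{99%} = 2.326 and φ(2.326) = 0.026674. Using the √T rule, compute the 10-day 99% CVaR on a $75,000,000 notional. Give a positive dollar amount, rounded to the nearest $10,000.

$12,980,000

σ_{10d} = 2.052% × √10 = 6.489%.
ES multiplier = φ(z)/(1−α) = 0.026674/0.01 = 2.667.
ES = 6.489% × 2.667 = 17.306%; on $75,000,000: $12,979,500.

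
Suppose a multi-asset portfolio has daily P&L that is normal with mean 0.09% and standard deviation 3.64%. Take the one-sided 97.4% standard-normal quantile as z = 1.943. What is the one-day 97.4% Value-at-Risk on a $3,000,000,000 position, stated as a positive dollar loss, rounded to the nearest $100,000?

$209,500,000

VaR = −μ + z·σ = −(0.09%) + 1.943 × 3.64% = 6.983%.
On $3,000,000,000: 0.06983 × $3,000,000,000 = $209,490,000.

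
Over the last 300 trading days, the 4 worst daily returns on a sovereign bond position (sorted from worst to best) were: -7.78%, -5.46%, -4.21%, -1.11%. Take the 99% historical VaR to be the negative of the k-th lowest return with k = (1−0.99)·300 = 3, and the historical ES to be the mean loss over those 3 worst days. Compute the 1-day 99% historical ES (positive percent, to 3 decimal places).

The 3 worst returns sum to -17.45%.
ES = −(-17.45%) / 3 = 5.8166…% ≈ 5.817%.

5.817%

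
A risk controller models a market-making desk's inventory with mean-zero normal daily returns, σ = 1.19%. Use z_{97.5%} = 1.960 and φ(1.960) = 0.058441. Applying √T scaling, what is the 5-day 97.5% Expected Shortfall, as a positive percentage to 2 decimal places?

σ_{5d} = 1.19% × √5 = 2.661%.
ES multiplier = φ(z)/(1−α) = 0.058441/0.025 = 2.338.
ES = 2.661% × 2.338 = 6.221%.

6.22%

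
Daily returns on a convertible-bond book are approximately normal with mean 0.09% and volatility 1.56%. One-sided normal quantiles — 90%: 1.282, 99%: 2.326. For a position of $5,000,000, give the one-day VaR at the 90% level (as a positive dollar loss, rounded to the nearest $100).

VaR = −μ + z·σ = −(0.09%) + 1.282 × 1.56% = 1.910%.
On $5,000,000: 0.01910 × $5,000,000 = $95,500.

$95,500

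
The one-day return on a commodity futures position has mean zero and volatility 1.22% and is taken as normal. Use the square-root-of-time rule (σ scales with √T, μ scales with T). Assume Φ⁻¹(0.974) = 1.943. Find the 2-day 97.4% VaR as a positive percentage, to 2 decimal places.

3.35%

σ_{2d} = 1.22% × √2 = 1.725%.
VaR = 1.943 × 1.725% = 3.352%.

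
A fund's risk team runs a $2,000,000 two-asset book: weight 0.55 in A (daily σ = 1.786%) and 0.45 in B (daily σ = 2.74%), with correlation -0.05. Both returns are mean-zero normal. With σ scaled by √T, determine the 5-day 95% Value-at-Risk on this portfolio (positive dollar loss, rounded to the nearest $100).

$113,100

σ_p = √(0.55²·1.786² + 0.45²·2.74² + 2·-0.05·0.55·0.45·1.786·2.74) = 1.538%.
σ_{5d} = 1.538% × √5 = 3.439%.
z(95%) = 1.645.
VaR = 1.645 × 3.439% = 5.657%; on $2,000,000 that is $113,140.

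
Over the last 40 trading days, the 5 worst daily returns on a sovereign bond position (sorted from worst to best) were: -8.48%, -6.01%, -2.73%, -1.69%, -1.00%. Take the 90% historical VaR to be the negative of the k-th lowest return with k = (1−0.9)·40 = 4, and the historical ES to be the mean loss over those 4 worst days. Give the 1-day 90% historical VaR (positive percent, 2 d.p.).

1.69%

k = 4; the 4th lowest return is -1.69%, so VaR = 1.69%.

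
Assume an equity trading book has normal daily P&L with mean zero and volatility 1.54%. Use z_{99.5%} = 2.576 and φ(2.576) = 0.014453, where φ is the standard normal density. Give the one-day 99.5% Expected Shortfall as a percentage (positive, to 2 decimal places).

4.45%

Tail multiplier: φ(z)/(1−α) = 0.014453 / 0.005 = 2.891.
ES = 1.54% × 2.891 = 4.452%.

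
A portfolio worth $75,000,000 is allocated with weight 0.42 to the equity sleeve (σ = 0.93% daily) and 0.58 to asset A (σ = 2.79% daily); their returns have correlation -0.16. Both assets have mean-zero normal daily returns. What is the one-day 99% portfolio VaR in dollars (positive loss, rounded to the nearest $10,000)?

σ_p² = 0.42²·0.93² + 0.58²·2.79² + 2·-0.16·0.42·0.58·0.93·2.79 = 2.5689 (%²).
σ_p = √2.5689 = 1.603%.
At 99%, z = 2.326.
VaR = 2.326 × 1.603% = 3.729%; on $75,000,000 that is $2,796,750.

$2,800,000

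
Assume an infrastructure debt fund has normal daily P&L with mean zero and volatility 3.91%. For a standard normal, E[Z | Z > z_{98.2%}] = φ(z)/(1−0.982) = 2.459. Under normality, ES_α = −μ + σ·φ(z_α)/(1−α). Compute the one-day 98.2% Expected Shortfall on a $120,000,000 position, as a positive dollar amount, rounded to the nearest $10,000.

$11,540,000

ES = 3.91% × 2.459 = 9.615%.
On $120,000,000: 0.09615 × $120,000,000 = $11,538,000.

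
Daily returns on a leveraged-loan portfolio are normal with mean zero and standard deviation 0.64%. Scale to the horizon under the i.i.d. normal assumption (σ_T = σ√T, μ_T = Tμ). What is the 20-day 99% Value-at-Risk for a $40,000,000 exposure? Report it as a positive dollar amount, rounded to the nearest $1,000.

At 99%, z = 2.326.
σ_{20d} = 0.64% × √20 = 2.862%.
VaR = 2.326 × 2.862% = 6.657%.
On $40,000,000: 0.06657 × $40,000,000 = $2,662,800.

$2,663,000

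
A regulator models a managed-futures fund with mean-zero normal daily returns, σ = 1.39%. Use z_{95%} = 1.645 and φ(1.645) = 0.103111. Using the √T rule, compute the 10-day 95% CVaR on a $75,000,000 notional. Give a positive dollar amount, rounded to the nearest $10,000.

$6,800,000

σ_{10d} = 1.39% × √10 = 4.396%.
ES multiplier = φ(z)/(1−α) = 0.103111/0.05 = 2.062.
ES = 4.396% × 2.062 = 9.065%; on $75,000,000: $6,798,750.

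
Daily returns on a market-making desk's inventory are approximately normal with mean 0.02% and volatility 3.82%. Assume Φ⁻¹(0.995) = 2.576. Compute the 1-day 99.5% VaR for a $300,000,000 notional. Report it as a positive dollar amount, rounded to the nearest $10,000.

VaR = −μ + z·σ = −(0.02%) + 2.576 × 3.82% = 9.820%.
On $300,000,000: 0.09820 × $300,000,000 = $29,460,000.

$29,460,000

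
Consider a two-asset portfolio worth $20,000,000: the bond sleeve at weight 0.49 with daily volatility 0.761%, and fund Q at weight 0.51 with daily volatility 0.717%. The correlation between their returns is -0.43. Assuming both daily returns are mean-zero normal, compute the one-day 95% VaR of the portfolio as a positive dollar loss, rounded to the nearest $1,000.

σ_p² = 0.49²·0.761² + 0.51²·0.717² + 2·-0.43·0.49·0.51·0.761·0.717 = 0.1555 (%²).
σ_p = √0.1555 = 0.394%.
At 95%, z = 1.645.
VaR = 1.645 × 0.394% = 0.648%; on $20,000,000 that is $129,600.

$130,000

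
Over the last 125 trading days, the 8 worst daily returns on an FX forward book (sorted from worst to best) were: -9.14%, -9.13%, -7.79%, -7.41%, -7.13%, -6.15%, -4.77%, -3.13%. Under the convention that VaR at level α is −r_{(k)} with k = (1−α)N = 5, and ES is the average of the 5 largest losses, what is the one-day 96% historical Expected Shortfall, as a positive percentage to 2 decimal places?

8.12%

The 5 worst returns sum to -40.60%.
ES = −(-40.60%) / 5 = 8.12%.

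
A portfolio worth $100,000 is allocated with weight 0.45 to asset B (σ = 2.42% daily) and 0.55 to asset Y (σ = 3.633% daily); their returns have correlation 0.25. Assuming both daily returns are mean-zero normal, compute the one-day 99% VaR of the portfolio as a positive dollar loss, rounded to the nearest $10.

σ_p² = 0.45²·2.42² + 0.55²·3.633² + 2·0.25·0.45·0.55·2.42·3.633 = 6.2665 (%²).
σ_p = √6.2665 = 2.503%.
At 99%, z = 2.326.
VaR = 2.326 × 2.503% = 5.822%; on $100,000 that is $5,822.

$5,820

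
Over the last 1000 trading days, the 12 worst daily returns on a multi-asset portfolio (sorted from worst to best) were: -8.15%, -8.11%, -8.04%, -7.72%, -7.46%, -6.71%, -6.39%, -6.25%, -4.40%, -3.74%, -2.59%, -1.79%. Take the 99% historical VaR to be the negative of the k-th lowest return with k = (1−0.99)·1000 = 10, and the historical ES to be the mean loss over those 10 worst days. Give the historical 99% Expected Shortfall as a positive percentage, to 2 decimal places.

The 10 worst returns sum to -66.97%.
ES = −(-66.97%) / 10 = 6.697% ≈ 6.70%.

6.70%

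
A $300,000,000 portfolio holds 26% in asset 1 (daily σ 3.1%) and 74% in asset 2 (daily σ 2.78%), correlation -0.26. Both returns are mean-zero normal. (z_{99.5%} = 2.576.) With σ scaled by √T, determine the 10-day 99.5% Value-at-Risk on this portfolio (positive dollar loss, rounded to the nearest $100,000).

σ_p = √(0.26²·3.1² + 0.74²·2.78² + 2·-0.26·0.26·0.74·3.1·2.78) = 2.005%.
σ_{10d} = 2.005% × √10 = 6.340%.
VaR = 2.576 × 6.340% = 16.332%; on $300,000,000 that is $48,996,000.

$49,000,000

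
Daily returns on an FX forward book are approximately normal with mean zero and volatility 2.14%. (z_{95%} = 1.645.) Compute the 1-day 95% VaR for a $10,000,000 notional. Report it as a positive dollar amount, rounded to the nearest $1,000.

VaR = z·σ = 1.645 × 2.14% = 3.520%.
On $10,000,000: 0.03520 × $10,000,000 = $352,000.

$352,000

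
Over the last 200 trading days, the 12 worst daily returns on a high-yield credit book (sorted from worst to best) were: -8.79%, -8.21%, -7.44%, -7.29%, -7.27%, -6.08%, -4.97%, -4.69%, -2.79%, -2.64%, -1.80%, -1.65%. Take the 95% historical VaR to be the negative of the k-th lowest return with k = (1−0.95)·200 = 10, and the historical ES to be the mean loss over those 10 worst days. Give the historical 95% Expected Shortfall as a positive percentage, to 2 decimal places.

6.02%

The 10 worst returns sum to -60.17%.
ES = −(-60.17%) / 10 = 6.017% ≈ 6.02%.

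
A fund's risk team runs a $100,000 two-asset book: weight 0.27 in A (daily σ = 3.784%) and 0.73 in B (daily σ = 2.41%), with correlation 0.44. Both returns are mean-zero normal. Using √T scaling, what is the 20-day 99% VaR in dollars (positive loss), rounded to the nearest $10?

σ_p = √(0.27²·3.784² + 0.73²·2.41² + 2·0.44·0.27·0.73·3.784·2.41) = 2.392%.
σ_{20d} = 2.392% × √20 = 10.697%.
z(99%) = 2.326.
VaR = 2.326 × 10.697% = 24.881%; on $100,000 that is $24,881.

$24,880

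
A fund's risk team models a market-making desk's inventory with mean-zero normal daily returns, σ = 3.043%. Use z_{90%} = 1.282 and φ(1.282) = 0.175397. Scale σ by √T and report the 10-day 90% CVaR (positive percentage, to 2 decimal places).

σ_{10d} = 3.043% × √10 = 9.623%.
ES multiplier = φ(z)/(1−α) = 0.175397/0.1 = 1.754.
ES = 9.623% × 1.754 = 16.879%.

16.88%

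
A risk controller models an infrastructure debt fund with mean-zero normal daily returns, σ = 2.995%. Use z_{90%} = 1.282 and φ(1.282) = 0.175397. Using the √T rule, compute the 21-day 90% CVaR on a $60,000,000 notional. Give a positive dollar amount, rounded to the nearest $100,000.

$14,400,000

σ_{21d} = 2.995% × √21 = 13.725%.
ES multiplier = φ(z)/(1−α) = 0.175397/0.1 = 1.754.
ES = 13.725% × 1.754 = 24.074%; on $60,000,000: $14,444,400.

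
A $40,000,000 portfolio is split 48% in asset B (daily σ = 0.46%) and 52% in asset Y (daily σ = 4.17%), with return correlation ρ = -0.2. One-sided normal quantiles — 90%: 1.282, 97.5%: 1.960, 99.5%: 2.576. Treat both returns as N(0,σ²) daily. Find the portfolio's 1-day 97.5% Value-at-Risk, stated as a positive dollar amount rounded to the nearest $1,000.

$1,674,000

σ_p² = 0.48²·0.46² + 0.52²·4.17² + 2·-0.2·0.48·0.52·0.46·4.17 = 4.5592 (%²).
σ_p = √4.5592 = 2.135%.
VaR = 1.960 × 2.135% = 4.185%; on $40,000,000 that is $1,674,000.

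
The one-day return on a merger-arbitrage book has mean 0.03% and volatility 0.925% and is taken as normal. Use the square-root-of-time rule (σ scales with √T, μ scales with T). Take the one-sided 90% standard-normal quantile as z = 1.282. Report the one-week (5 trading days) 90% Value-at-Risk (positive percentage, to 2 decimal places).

σ_{5d} = 0.925% × √5 = 2.068%; μ_{5d} = 5 × 0.03% = 0.150%.
VaR = −(0.150%) + 1.282 × 2.068% = 2.501%.

2.50%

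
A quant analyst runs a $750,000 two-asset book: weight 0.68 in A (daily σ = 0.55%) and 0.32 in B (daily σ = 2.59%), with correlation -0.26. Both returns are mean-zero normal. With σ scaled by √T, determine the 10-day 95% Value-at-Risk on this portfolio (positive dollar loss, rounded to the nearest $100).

$31,800

σ_p = √(0.68²·0.55² + 0.32²·2.59² + 2·-0.26·0.68·0.32·0.55·2.59) = 0.816%.
σ_{10d} = 0.816% × √10 = 2.580%.
z(95%) = 1.645.
VaR = 1.645 × 2.580% = 4.244%; on $750,000 that is $31,830.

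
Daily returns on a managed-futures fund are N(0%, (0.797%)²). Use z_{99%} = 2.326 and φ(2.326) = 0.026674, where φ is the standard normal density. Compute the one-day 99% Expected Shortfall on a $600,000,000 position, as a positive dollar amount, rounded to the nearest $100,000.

Tail multiplier: φ(z)/(1−α) = 0.026674 / 0.01 = 2.667.
ES = 0.797% × 2.667 = 2.126%.
On $600,000,000: 0.02126 × $600,000,000 = $12,756,000.

$12,800,000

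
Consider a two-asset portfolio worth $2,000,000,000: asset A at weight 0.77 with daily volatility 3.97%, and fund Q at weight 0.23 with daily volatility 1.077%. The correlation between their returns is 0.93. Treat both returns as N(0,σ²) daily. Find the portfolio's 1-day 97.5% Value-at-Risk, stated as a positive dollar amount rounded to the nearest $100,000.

σ_p² = 0.77²·3.97² + 0.23²·1.077² + 2·0.93·0.77·0.23·3.97·1.077 = 10.8144 (%²).
σ_p = √10.8144 = 3.289%.
At 97.5%, z = 1.960.
VaR = 1.960 × 3.289% = 6.446%; on $2,000,000,000 that is $128,920,000.

$128,900,000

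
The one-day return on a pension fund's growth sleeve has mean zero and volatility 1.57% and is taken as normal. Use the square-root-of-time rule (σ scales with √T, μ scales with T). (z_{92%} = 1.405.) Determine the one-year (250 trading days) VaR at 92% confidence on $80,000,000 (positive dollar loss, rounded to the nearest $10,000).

σ_{250d} = 1.57% × √250 = 24.824%.
VaR = 1.405 × 24.824% = 34.878%.
On $80,000,000: 0.34878 × $80,000,000 = $27,902,400.

$27,900,000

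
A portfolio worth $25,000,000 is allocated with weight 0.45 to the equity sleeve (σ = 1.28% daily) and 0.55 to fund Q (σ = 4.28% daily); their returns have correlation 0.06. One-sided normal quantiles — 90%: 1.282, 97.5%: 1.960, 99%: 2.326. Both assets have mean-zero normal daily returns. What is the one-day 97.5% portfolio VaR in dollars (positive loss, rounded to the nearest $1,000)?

σ_p² = 0.45²·1.28² + 0.55²·4.28² + 2·0.06·0.45·0.55·1.28·4.28 = 6.0358 (%²).
σ_p = √6.0358 = 2.457%.
VaR = 1.960 × 2.457% = 4.816%; on $25,000,000 that is $1,204,000.

$1,204,000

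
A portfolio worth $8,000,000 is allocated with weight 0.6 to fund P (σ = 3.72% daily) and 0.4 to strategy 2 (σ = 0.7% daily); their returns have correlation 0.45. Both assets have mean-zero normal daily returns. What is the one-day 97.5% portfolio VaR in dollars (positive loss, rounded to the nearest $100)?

$371,800

σ_p² = 0.6²·3.72² + 0.4²·0.7² + 2·0.45·0.6·0.4·3.72·0.7 = 5.6227 (%²).
σ_p = √5.6227 = 2.371%.
At 97.5%, z = 1.960.
VaR = 1.960 × 2.371% = 4.647%; on $8,000,000 that is $371,760.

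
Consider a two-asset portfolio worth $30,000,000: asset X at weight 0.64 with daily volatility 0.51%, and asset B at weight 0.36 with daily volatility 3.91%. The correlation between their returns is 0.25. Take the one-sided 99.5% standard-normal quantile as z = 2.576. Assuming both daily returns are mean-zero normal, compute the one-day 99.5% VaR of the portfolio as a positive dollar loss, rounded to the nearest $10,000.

σ_p² = 0.64²·0.51² + 0.36²·3.91² + 2·0.25·0.64·0.36·0.51·3.91 = 2.3176 (%²).
σ_p = √2.3176 = 1.522%.
VaR = 2.576 × 1.522% = 3.921%; on $30,000,000 that is $1,176,300.

$1,180,000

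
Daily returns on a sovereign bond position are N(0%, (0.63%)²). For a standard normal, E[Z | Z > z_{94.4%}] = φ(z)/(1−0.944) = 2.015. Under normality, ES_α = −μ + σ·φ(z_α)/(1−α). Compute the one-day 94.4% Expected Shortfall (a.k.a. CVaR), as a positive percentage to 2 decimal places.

1.27%

ES = 0.63% × 2.015 = 1.269%.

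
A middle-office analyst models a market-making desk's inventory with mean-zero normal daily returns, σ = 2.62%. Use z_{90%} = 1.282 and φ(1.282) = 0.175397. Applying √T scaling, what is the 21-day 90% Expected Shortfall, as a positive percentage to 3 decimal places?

σ_{21d} = 2.62% × √21 = 12.006%.
ES multiplier = φ(z)/(1−α) = 0.175397/0.1 = 1.754.
ES = 12.006% × 1.754 = 21.059%.

21.059%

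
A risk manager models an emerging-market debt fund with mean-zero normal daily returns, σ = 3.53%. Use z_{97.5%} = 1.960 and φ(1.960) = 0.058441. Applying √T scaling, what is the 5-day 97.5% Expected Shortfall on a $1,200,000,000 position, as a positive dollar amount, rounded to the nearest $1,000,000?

σ_{5d} = 3.53% × √5 = 7.893%.
ES multiplier = φ(z)/(1−α) = 0.058441/0.025 = 2.338.
ES = 7.893% × 2.338 = 18.454%; on $1,200,000,000: $221,448,000.

$221,000,000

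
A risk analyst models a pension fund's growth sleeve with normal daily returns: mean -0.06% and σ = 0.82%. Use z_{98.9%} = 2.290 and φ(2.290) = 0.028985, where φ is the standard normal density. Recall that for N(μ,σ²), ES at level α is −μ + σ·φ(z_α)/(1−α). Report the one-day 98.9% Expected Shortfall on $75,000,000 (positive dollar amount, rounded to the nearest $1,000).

Tail multiplier: φ(z)/(1−α) = 0.028985 / 0.011 = 2.635.
ES = −(-0.06%) + 0.82% × 2.635 = 2.221%.
On $75,000,000: 0.02221 × $75,000,000 = $1,665,750.

$1,666,000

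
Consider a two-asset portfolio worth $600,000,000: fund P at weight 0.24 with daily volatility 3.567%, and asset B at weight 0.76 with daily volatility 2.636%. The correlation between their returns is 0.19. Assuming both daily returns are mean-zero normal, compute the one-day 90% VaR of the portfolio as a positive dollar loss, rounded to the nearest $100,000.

σ_p² = 0.24²·3.567² + 0.76²·2.636² + 2·0.19·0.24·0.76·3.567·2.636 = 5.3980 (%²).
σ_p = √5.3980 = 2.323%.
At 90%, z = 1.282.
VaR = 1.282 × 2.323% = 2.978%; on $600,000,000 that is $17,868,000.

$17,900,000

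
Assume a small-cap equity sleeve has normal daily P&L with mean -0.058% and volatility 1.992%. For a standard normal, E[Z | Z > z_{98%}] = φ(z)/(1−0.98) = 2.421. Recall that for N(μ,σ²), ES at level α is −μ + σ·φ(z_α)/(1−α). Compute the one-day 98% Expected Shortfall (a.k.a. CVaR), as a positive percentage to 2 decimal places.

ES = −(-0.058%) + 1.992% × 2.421 = 4.881%.

4.88%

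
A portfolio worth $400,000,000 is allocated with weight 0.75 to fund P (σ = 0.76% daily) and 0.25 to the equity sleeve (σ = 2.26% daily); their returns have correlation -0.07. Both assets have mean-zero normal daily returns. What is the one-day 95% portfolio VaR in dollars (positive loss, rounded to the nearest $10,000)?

$5,090,000

σ_p² = 0.75²·0.76² + 0.25²·2.26² + 2·-0.07·0.75·0.25·0.76·2.26 = 0.5990 (%²).
σ_p = √0.5990 = 0.774%.
At 95%, z = 1.645.
VaR = 1.645 × 0.774% = 1.273%; on $400,000,000 that is $5,092,000.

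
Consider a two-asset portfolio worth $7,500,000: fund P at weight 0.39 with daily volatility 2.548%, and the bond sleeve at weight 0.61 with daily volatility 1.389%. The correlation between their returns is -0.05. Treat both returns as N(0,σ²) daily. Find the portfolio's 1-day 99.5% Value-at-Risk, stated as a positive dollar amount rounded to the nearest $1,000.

$246,000

σ_p² = 0.39²·2.548² + 0.61²·1.389² + 2·-0.05·0.39·0.61·2.548·1.389 = 1.6212 (%²).
σ_p = √1.6212 = 1.273%.
At 99.5%, z = 2.576.
VaR = 2.576 × 1.273% = 3.279%; on $7,500,000 that is $245,925.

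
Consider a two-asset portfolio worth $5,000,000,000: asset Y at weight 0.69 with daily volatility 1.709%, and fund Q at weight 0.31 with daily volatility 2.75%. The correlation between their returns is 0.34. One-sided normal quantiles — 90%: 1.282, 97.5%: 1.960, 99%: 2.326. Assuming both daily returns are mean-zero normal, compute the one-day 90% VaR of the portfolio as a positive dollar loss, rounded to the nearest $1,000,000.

σ_p² = 0.69²·1.709² + 0.31²·2.75² + 2·0.34·0.69·0.31·1.709·2.75 = 2.8009 (%²).
σ_p = √2.8009 = 1.674%.
VaR = 1.282 × 1.674% = 2.146%; on $5,000,000,000 that is $107,300,000.

$107,000,000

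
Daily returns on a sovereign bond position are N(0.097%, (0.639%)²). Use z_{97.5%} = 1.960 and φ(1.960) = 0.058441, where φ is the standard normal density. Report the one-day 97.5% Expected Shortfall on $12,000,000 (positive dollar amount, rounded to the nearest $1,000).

$168,000

Tail multiplier: φ(z)/(1−α) = 0.058441 / 0.025 = 2.338.
ES = −(0.097%) + 0.639% × 2.338 = 1.397%.
On $12,000,000: 0.01397 × $12,000,000 = $167,640.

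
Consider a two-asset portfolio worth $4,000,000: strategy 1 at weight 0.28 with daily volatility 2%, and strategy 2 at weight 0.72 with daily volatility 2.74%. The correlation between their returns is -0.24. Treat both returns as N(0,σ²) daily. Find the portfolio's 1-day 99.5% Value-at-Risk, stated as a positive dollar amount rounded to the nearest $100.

$197,500

σ_p² = 0.28²·2² + 0.72²·2.74² + 2·-0.24·0.28·0.72·2·2.74 = 3.6753 (%²).
σ_p = √3.6753 = 1.917%.
At 99.5%, z = 2.576.
VaR = 2.576 × 1.917% = 4.938%; on $4,000,000 that is $197,520.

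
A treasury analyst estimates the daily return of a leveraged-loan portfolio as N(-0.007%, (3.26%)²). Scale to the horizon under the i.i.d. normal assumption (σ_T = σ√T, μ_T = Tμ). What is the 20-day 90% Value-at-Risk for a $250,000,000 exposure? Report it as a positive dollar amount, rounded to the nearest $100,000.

$47,100,000

At 90%, z = 1.282.
σ_{20d} = 3.26% × √20 = 14.579%; μ_{20d} = 20 × -0.007% = -0.140%.
VaR = −(-0.140%) + 1.282 × 14.579% = 18.830%.
On $250,000,000: 0.18830 × $250,000,000 = $47,075,000.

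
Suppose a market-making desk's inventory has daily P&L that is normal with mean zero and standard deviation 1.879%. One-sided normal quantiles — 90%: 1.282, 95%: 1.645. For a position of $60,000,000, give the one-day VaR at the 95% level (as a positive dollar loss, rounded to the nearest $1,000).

VaR = z·σ = 1.645 × 1.879% = 3.091%.
On $60,000,000: 0.03091 × $60,000,000 = $1,854,600.

$1,855,000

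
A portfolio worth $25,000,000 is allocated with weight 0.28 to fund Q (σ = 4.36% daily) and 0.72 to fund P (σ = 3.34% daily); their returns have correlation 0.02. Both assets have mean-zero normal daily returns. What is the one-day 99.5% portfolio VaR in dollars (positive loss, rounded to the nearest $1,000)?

σ_p² = 0.28²·4.36² + 0.72²·3.34² + 2·0.02·0.28·0.72·4.36·3.34 = 7.3908 (%²).
σ_p = √7.3908 = 2.719%.
At 99.5%, z = 2.576.
VaR = 2.576 × 2.719% = 7.004%; on $25,000,000 that is $1,751,000.

$1,751,000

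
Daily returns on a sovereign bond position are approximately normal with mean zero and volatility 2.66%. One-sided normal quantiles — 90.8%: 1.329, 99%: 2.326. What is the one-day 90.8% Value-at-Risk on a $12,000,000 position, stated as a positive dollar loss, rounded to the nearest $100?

VaR = z·σ = 1.329 × 2.66% = 3.535%.
On $12,000,000: 0.03535 × $12,000,000 = $424,200.

$424,200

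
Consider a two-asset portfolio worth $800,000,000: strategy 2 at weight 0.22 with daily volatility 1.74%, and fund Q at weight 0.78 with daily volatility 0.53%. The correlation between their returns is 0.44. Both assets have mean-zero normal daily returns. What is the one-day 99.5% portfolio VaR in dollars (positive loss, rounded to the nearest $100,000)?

$13,900,000

σ_p² = 0.22²·1.74² + 0.78²·0.53² + 2·0.44·0.22·0.78·1.74·0.53 = 0.4567 (%²).
σ_p = √0.4567 = 0.676%.
At 99.5%, z = 2.576.
VaR = 2.576 × 0.676% = 1.741%; on $800,000,000 that is $13,928,000.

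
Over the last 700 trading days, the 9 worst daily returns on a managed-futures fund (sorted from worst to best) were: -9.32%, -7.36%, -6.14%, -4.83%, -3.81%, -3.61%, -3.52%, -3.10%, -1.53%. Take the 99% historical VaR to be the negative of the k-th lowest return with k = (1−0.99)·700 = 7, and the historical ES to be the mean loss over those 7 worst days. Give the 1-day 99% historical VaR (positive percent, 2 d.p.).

k = 7; the 7th lowest return is -3.52%, so VaR = 3.52%.

3.52%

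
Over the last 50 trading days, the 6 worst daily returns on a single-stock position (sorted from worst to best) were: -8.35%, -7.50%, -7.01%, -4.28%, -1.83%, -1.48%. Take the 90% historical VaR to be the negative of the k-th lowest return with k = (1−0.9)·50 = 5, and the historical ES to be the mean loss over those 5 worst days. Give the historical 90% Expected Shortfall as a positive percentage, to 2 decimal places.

The 5 worst returns sum to -28.97%.
ES = −(-28.97%) / 5 = 5.794% ≈ 5.79%.

5.79%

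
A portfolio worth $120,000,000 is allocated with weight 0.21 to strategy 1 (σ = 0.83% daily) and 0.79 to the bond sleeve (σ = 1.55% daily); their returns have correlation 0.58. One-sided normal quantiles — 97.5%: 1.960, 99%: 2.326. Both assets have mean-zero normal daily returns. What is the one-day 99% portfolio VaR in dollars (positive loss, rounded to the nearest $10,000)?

$3,720,000

σ_p² = 0.21²·0.83² + 0.79²·1.55² + 2·0.58·0.21·0.79·0.83·1.55 = 1.7774 (%²).
σ_p = √1.7774 = 1.333%.
VaR = 2.326 × 1.333% = 3.101%; on $120,000,000 that is $3,721,200.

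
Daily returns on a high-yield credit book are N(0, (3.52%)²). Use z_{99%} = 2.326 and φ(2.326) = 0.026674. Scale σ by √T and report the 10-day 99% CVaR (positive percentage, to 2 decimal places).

29.69%

σ_{10d} = 3.52% × √10 = 11.131%.
ES multiplier = φ(z)/(1−α) = 0.026674/0.01 = 2.667.
ES = 11.131% × 2.667 = 29.686%.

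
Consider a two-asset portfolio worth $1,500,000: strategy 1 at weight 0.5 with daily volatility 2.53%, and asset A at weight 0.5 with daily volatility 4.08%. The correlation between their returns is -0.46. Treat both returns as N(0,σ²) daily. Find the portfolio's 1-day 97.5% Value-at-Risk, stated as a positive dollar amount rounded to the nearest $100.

$54,100

σ_p² = 0.5²·2.53² + 0.5²·4.08² + 2·-0.46·0.5·0.5·2.53·4.08 = 3.3877 (%²).
σ_p = √3.3877 = 1.841%.
At 97.5%, z = 1.960.
VaR = 1.960 × 1.841% = 3.608%; on $1,500,000 that is $54,120.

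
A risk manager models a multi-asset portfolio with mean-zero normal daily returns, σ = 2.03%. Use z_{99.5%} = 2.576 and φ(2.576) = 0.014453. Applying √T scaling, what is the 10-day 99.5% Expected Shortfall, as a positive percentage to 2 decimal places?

18.56%

σ_{10d} = 2.03% × √10 = 6.419%.
ES multiplier = φ(z)/(1−α) = 0.014453/0.005 = 2.891.
ES = 6.419% × 2.891 = 18.557%.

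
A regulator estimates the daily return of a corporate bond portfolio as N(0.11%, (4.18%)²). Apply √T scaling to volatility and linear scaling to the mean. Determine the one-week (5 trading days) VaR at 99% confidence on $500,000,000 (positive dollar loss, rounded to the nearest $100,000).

At 99%, z = 2.326.
σ_{5d} = 4.18% × √5 = 9.347%; μ_{5d} = 5 × 0.11% = 0.550%.
VaR = −(0.550%) + 2.326 × 9.347% = 21.191%.
On $500,000,000: 0.21191 × $500,000,000 = $105,955,000.

$106,000,000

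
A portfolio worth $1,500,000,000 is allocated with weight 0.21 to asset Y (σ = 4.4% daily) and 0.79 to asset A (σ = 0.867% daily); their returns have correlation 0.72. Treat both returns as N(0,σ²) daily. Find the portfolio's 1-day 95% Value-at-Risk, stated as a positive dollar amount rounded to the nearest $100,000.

$36,900,000

σ_p² = 0.21²·4.4² + 0.79²·0.867² + 2·0.72·0.21·0.79·4.4·0.867 = 2.2342 (%²).
σ_p = √2.2342 = 1.495%.
At 95%, z = 1.645.
VaR = 1.645 × 1.495% = 2.459%; on $1,500,000,000 that is $36,885,000.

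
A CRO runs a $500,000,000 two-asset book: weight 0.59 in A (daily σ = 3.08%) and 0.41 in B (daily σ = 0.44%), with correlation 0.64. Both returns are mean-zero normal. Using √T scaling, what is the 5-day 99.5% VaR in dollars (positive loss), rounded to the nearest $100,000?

$55,800,000

σ_p = √(0.59²·3.08² + 0.41²·0.44² + 2·0.64·0.59·0.41·3.08·0.44) = 1.938%.
σ_{5d} = 1.938% × √5 = 4.333%.
z(99.5%) = 2.576.
VaR = 2.576 × 4.333% = 11.162%; on $500,000,000 that is $55,810,000.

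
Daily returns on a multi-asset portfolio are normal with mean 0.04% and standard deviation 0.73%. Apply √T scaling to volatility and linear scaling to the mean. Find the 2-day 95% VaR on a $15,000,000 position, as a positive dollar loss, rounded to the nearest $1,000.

At 95%, z = 1.645.
σ_{2d} = 0.73% × √2 = 1.032%; μ_{2d} = 2 × 0.04% = 0.080%.
VaR = −(0.080%) + 1.645 × 1.032% = 1.618%.
On $15,000,000: 0.01618 × $15,000,000 = $242,700.

$243,000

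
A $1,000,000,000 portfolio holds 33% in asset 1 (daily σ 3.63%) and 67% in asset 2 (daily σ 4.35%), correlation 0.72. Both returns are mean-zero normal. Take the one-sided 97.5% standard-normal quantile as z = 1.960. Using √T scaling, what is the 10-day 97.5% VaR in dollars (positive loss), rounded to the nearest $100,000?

σ_p = √(0.33²·3.63² + 0.67²·4.35² + 2·0.72·0.33·0.67·3.63·4.35) = 3.867%.
σ_{10d} = 3.867% × √10 = 12.229%.
VaR = 1.960 × 12.229% = 23.969%; on $1,000,000,000 that is $239,690,000.

$239,700,000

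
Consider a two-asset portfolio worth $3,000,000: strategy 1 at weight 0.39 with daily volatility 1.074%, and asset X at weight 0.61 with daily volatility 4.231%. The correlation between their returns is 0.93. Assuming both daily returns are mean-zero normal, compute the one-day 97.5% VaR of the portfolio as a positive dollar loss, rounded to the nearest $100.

$174,900

σ_p² = 0.39²·1.074² + 0.61²·4.231² + 2·0.93·0.39·0.61·1.074·4.231 = 8.8473 (%²).
σ_p = √8.8473 = 2.974%.
At 97.5%, z = 1.960.
VaR = 1.960 × 2.974% = 5.829%; on $3,000,000 that is $174,870.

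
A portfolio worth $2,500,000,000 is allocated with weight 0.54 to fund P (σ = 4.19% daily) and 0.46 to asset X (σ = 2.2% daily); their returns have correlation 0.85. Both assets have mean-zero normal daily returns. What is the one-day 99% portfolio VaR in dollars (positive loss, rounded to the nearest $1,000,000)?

$184,000,000

σ_p² = 0.54²·4.19² + 0.46²·2.2² + 2·0.85·0.54·0.46·4.19·2.2 = 10.0361 (%²).
σ_p = √10.0361 = 3.168%.
At 99%, z = 2.326.
VaR = 2.326 × 3.168% = 7.369%; on $2,500,000,000 that is $184,225,000.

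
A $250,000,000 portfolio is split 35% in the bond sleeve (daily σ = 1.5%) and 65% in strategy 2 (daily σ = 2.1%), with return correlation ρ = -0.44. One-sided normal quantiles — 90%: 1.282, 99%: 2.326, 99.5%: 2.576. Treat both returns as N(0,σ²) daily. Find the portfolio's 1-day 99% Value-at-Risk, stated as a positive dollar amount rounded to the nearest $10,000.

$7,140,000

σ_p² = 0.35²·1.5² + 0.65²·2.1² + 2·-0.44·0.35·0.65·1.5·2.1 = 1.5082 (%²).
σ_p = √1.5082 = 1.228%.
VaR = 2.326 × 1.228% = 2.856%; on $250,000,000 that is $7,140,000.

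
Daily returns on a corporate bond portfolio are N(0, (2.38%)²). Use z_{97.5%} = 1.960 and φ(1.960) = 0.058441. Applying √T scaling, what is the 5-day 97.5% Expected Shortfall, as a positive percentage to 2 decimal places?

12.44%

σ_{5d} = 2.38% × √5 = 5.322%.
ES multiplier = φ(z)/(1−α) = 0.058441/0.025 = 2.338.
ES = 5.322% × 2.338 = 12.443%.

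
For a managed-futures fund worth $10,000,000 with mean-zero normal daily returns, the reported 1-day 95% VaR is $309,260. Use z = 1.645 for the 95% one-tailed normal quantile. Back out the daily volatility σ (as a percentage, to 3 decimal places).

1.880%

VaR as a fraction: $309,260 / $10,000,000 = 3.093%.
σ = VaR / z = 3.093% / 1.645 = 1.880%.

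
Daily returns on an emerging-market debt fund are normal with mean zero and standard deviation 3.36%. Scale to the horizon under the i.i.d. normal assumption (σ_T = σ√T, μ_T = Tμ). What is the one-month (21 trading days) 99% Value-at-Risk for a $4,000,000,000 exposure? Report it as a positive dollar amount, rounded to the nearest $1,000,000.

At 99%, z = 2.326.
σ_{21d} = 3.36% × √21 = 15.397%.
VaR = 2.326 × 15.397% = 35.813%.
On $4,000,000,000: 0.35813 × $4,000,000,000 = $1,432,520,000.

$1,433,000,000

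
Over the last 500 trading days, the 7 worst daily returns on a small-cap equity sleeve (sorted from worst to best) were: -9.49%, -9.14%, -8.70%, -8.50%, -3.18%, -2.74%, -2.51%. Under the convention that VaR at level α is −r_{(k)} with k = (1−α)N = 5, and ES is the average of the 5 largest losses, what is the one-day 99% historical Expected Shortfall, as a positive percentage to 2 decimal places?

The 5 worst returns sum to -39.01%.
ES = −(-39.01%) / 5 = 7.802% ≈ 7.80%.

7.80%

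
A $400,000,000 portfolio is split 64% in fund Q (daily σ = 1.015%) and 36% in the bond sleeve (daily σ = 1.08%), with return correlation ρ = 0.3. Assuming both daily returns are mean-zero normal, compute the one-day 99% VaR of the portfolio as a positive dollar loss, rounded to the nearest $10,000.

σ_p² = 0.64²·1.015² + 0.36²·1.08² + 2·0.3·0.64·0.36·1.015·1.08 = 0.7247 (%²).
σ_p = √0.7247 = 0.851%.
At 99%, z = 2.326.
VaR = 2.326 × 0.851% = 1.979%; on $400,000,000 that is $7,916,000.

$7,920,000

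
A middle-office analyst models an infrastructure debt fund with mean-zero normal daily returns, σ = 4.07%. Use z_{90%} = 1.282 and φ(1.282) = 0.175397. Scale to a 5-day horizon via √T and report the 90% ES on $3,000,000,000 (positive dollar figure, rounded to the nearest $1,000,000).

$479,000,000

σ_{5d} = 4.07% × √5 = 9.101%.
ES multiplier = φ(z)/(1−α) = 0.175397/0.1 = 1.754.
ES = 9.101% × 1.754 = 15.963%; on $3,000,000,000: $478,890,000.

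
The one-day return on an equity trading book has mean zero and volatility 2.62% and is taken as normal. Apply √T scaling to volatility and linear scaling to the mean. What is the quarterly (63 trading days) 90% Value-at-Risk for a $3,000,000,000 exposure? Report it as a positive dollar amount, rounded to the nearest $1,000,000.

$800,000,000

At 90%, z = 1.282.
σ_{63d} = 2.62% × √63 = 20.796%.
VaR = 1.282 × 20.796% = 26.660%.
On $3,000,000,000: 0.26660 × $3,000,000,000 = $799,800,000.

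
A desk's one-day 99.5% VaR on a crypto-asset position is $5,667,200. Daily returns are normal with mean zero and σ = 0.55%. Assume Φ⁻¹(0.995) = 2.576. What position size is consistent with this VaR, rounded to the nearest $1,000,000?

$400,000,000

VaR as a fraction of value: z·σ = 2.576 × 0.55% = 1.4168%.
Position = $5,667,200 / 0.014168 = $400,000,000.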